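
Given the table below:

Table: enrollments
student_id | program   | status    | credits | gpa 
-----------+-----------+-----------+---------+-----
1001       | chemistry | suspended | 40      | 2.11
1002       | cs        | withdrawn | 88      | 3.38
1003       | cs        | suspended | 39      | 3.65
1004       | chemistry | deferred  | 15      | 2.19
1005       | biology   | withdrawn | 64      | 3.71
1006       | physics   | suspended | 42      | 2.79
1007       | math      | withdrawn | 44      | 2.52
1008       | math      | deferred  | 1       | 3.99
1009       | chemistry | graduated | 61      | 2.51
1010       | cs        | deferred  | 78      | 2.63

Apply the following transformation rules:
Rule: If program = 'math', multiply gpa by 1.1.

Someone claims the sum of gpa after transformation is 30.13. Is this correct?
Yes, the result is correct.

Step 1: Calculate the correct sum after transformation
Step 2: Apply multiplier 1.1 to records where program = 'math'
Step 3: Correct result = 30.13
Step 4: Claimed result = 30.13
Step 5: 30.13 = 30.13 ✓
Conclusion: The claimed result is correct.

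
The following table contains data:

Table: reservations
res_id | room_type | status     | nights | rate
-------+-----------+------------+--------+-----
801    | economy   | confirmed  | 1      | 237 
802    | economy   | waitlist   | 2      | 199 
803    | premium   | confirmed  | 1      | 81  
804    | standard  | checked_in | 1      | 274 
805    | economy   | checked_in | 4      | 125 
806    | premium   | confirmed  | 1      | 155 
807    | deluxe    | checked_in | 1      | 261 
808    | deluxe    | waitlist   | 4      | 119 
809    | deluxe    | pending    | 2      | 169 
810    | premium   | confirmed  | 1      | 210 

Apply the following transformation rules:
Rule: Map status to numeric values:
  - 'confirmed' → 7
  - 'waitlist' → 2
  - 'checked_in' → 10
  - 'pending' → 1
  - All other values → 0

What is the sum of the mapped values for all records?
63

Step 1: Apply mapping to each record
Step 2: Count by status:
  'confirmed': 4 records × 7 = 28
  'waitlist': 2 records × 2 = 4
  'checked_in': 3 records × 10 = 30
  'pending': 1 records × 1 = 1
Step 3: Sum all mapped values = 63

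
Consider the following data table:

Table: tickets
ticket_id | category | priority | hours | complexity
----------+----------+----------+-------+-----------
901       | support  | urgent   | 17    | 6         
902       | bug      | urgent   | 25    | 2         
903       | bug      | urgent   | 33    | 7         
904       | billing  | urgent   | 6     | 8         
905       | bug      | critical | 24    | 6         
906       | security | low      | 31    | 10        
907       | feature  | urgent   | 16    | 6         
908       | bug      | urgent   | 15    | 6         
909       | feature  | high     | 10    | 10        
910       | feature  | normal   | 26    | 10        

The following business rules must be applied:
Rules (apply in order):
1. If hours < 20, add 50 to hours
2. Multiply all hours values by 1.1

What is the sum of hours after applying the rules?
498.3

Step 1: Apply Rule 1 - Add 50 to records with hours < 20
  - 5 records affected: 64 + (5 × 50) = 314
  - Unaffected records: 139
  - Sum after Rule 1: 453
Step 2: Apply Rule 2 - Multiply all by 1.1
  - 453 × 1.1 = 498.3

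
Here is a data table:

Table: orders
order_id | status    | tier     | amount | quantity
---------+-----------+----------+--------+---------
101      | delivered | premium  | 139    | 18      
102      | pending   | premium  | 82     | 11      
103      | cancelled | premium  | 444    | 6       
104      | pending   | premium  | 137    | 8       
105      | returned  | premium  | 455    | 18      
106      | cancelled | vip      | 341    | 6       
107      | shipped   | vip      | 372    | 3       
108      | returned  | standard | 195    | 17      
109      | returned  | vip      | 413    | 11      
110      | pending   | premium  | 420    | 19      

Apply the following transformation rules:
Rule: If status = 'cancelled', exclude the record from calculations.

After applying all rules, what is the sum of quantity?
105

Step 1: Identify records where status = 'cancelled'
Step 2: The excluded records sum to 12
Step 3: Original total quantity = 117
Step 4: Remaining total = 117 - 12 = 105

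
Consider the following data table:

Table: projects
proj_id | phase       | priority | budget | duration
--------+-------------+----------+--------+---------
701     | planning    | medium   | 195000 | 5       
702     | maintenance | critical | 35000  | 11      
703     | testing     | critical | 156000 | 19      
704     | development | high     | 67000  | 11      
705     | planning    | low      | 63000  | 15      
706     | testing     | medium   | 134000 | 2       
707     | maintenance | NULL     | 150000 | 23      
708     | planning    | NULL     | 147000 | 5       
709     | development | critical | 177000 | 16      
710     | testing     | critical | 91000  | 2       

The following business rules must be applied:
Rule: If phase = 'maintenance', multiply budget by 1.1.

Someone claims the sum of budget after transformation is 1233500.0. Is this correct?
Yes, the result is correct.

Step 1: Calculate the correct sum after transformation
Step 2: Apply multiplier 1.1 to records where phase = 'maintenance'
Step 3: Correct result = 1233500.0
Step 4: Claimed result = 1233500.0
Step 5: 1233500.0 = 1233500.0 ✓
Conclusion: The claimed result is correct.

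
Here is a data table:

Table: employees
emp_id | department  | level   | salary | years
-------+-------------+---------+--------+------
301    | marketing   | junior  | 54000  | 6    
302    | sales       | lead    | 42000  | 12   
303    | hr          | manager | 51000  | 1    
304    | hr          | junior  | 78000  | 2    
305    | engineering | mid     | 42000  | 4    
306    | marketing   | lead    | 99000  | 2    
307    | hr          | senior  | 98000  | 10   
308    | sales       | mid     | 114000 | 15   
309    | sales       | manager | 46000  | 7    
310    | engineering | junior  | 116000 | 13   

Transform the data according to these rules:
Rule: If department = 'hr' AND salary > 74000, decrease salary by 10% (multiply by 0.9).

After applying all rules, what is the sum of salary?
722400.0

Step 1: Find records where department = 'hr' AND salary > 74000
Step 2: 2 records match, summing to 176000
Step 3: After multiplier: 176000 × 0.9 = 158400.0
Step 4: Unaffected records sum: 564000
Step 5: Final sum = 158400.0 + 564000 = 722400.0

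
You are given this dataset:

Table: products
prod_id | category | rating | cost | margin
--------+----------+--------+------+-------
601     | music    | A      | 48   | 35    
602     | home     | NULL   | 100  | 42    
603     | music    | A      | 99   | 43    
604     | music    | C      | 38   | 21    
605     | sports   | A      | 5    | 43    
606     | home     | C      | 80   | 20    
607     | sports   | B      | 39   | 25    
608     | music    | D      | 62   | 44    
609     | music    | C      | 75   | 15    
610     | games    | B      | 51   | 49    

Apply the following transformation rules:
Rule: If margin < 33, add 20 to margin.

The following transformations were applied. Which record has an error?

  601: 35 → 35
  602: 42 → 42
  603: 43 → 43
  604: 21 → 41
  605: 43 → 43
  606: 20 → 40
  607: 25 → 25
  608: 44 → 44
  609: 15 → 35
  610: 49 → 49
Record 607 has an error. The correct transformed value should be 45, not 25.

Step 1: Check each record against the rule
Step 2: Record 607 has margin = 25
Step 3: Since 25 < 33, the bonus should have been applied
Step 4: Correct value = 45, but claimed value = 25
Conclusion: Record 607 has the error.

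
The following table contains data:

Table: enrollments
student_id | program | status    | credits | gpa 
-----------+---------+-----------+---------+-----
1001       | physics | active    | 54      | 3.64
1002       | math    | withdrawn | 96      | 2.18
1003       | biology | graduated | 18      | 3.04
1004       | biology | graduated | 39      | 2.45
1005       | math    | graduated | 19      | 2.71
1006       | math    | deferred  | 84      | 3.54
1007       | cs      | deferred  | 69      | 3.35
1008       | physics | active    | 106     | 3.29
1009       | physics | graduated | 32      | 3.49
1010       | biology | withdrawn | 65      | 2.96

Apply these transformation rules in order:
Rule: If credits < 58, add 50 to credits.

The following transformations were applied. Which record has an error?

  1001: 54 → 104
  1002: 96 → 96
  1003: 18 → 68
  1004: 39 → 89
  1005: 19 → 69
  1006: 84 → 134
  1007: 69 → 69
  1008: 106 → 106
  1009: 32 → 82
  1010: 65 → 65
Record 1006 has an error. The correct transformed value should be 84, not 134.

Step 1: Check each record against the rule
Step 2: Record 1006 has credits = 84
Step 3: Since 84 >= 58, the bonus should not have been applied
Step 4: Correct value = 84, but claimed value = 134
Conclusion: Record 1006 has the error.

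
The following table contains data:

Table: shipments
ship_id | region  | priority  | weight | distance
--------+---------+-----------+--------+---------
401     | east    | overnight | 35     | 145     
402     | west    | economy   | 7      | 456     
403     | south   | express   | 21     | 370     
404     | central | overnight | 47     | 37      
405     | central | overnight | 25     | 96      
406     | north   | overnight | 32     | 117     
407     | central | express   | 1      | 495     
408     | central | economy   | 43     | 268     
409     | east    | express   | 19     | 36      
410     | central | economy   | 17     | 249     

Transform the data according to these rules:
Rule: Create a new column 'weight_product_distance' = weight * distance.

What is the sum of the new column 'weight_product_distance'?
40856

Step 1: For each record, compute weight * distance
Example calculations:
  35 * 145 = 5075
  7 * 456 = 3192
  21 * 370 = 7770
  ...
Step 2: Sum all derived values
Step 3: Total = 40856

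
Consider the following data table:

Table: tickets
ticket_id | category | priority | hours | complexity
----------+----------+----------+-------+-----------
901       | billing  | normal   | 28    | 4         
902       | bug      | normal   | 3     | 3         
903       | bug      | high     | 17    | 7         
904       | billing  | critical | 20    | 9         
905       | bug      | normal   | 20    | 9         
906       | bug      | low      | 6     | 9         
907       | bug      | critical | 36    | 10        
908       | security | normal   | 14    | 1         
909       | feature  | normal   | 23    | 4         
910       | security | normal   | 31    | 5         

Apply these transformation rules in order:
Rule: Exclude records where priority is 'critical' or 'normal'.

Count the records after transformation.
2

Step 1: Count records to exclude
  - 2 (critical) + 6 (normal) = 8 records
Step 2: Total records: 10
Step 3: Remaining = 10 - 8 = 2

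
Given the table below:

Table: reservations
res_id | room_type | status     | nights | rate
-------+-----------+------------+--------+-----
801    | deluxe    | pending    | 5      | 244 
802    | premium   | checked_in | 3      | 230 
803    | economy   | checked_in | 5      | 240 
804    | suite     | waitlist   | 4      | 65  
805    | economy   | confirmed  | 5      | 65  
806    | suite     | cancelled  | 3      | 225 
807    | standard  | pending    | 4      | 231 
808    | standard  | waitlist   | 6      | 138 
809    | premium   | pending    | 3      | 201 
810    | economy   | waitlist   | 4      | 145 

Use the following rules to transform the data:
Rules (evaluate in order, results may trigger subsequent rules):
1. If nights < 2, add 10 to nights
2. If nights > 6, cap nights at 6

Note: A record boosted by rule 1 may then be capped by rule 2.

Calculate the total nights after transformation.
42

Step 1: Apply rule 1 to records with nights < 2
  - 0 records get bonus of 10
  - Of these, 0 records then exceed 6 and get capped
Step 2: Apply rule 2 to records with nights > 6
  - 0 records (original) are capped
Step 3: Calculate final sum = 42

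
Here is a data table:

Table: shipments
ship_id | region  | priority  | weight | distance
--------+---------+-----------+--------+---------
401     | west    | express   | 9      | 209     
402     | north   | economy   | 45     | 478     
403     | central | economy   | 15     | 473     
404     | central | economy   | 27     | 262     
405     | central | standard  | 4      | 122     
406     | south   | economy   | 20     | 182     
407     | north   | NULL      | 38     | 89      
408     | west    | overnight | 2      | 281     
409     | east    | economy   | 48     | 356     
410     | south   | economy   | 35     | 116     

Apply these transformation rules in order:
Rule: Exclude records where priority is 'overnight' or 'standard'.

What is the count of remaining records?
8

Step 1: Count records to exclude
  - 1 (overnight) + 1 (standard) = 2 records
Step 2: Total records: 10
Step 3: Remaining = 10 - 2 = 8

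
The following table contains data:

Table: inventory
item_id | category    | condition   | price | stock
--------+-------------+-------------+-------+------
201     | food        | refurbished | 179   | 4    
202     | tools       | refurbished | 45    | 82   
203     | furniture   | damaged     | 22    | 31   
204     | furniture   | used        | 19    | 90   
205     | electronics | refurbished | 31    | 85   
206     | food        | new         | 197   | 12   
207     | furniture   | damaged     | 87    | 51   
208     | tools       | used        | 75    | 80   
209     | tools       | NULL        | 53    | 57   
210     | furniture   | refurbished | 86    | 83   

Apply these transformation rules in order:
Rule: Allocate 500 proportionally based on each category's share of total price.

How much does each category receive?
electronics: 19.52, food: 236.78, furniture: 134.76, tools: 108.94

Step 1: Calculate total price = 794
Step 2: Calculate each category's proportion:
  electronics: 31/794 = 3.90% → 19.52
  food: 376/794 = 47.36% → 236.78
  furniture: 214/794 = 26.95% → 134.76
  tools: 173/794 = 21.79% → 108.94
Step 3: Verify: sum of allocations ≈ 500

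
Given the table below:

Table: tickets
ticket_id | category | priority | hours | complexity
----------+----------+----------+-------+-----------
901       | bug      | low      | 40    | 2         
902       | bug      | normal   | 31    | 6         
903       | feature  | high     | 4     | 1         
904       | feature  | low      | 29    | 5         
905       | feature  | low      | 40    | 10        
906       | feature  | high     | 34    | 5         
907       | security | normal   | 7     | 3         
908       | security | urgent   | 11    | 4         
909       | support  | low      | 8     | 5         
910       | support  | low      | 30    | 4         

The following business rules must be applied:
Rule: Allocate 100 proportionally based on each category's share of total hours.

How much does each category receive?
bug: 30.34, feature: 45.73, security: 7.69, support: 16.24

Step 1: Calculate total hours = 234
Step 2: Calculate each category's proportion:
  bug: 71/234 = 30.34% → 30.34
  feature: 107/234 = 45.73% → 45.73
  security: 18/234 = 7.69% → 7.69
  support: 38/234 = 16.24% → 16.24
Step 3: Verify: sum of allocations ≈ 100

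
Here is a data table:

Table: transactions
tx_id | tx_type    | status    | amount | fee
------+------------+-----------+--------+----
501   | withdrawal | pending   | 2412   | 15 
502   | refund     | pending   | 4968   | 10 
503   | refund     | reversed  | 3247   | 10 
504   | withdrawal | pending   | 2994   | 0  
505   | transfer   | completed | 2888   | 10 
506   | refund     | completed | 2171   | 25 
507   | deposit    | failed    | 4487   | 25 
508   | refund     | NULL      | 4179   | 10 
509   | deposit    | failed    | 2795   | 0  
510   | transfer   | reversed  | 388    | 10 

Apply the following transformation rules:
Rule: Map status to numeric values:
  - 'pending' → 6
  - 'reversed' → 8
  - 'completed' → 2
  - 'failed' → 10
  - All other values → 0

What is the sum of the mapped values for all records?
58

Step 1: Apply mapping to each record
Step 2: Count by status:
  'pending': 3 records × 6 = 18
  'reversed': 2 records × 8 = 16
  'completed': 2 records × 2 = 4
  'failed': 2 records × 10 = 20
Step 3: Sum all mapped values = 58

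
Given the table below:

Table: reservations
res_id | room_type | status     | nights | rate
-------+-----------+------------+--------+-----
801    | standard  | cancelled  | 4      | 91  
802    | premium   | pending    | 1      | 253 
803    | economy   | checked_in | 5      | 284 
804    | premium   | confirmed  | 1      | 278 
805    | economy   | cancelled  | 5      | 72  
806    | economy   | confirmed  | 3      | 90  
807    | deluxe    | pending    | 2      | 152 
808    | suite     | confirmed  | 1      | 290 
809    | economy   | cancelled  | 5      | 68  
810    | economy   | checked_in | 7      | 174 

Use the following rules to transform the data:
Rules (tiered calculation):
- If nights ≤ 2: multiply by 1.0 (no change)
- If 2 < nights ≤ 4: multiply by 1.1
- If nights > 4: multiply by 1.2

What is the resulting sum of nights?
39.1

Step 1: Tier 1 (nights ≤ 2): 4 records, sum = 5 × 1.0 = 5.0
Step 2: Tier 2 (2 < nights ≤ 4): 2 records, sum = 7 × 1.1 = 7.7
Step 3: Tier 3 (nights > 4): 4 records, sum = 22 × 1.2 = 26.4
Step 4: Final sum = 5.0 + 7.7 + 26.4 = 39.1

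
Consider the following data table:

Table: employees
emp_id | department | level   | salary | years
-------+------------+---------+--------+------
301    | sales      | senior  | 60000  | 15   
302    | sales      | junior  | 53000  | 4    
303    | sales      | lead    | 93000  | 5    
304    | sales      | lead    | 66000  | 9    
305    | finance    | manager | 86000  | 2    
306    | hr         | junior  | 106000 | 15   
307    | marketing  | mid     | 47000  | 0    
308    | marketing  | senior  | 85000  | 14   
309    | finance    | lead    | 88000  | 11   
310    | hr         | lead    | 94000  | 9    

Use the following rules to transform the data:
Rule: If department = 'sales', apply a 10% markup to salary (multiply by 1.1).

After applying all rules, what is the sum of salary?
805200.0

Step 1: Records with department = 'sales' have total salary = 272000
Step 2: Apply multiplier: 272000 × 1.1 = 299200.0
Step 3: Other records total: 506000
Step 4: Final sum = 299200.0 + 506000 = 805200.0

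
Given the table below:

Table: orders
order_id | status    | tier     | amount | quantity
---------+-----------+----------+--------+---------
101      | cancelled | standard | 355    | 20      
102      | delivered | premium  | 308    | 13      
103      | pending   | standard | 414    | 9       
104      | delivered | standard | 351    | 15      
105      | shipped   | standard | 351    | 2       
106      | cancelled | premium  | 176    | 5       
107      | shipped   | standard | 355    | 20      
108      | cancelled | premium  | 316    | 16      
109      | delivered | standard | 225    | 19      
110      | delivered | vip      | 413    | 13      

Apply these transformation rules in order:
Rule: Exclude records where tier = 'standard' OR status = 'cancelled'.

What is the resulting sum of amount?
721

Step 1: Find records where tier = 'standard' OR status = 'cancelled'
Step 2: 8 records match, summing to 2543
Step 3: Original sum: 3264
Step 4: Remaining sum = 3264 - 2543 = 721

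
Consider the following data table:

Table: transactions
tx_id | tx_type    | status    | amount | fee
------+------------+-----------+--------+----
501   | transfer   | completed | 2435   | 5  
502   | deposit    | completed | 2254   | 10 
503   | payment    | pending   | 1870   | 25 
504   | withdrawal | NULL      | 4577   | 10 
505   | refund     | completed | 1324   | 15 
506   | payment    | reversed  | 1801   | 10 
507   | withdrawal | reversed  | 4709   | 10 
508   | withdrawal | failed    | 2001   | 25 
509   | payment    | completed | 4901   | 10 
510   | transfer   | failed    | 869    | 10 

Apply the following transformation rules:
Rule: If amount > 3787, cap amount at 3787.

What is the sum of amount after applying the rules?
23915

Step 1: 3 records have amount > 3787
Step 2: These records originally summed to 14187
Step 3: After capping: 3 × 3787 = 11361
Step 4: Unaffected records sum: 12554
Step 5: Final sum = 11361 + 12554 = 23915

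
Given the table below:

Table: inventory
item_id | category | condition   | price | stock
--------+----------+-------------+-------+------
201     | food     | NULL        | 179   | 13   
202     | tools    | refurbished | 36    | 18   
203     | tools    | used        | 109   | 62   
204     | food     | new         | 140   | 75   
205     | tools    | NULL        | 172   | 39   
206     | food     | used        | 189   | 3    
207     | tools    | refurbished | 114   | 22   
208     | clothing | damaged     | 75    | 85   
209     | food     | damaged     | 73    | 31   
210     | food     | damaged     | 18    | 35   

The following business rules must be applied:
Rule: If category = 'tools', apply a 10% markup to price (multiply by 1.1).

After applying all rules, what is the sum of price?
1148.1

Step 1: Records with category = 'tools' have total price = 431
Step 2: Apply multiplier: 431 × 1.1 = 474.1
Step 3: Other records total: 674
Step 4: Final sum = 474.1 + 674 = 1148.1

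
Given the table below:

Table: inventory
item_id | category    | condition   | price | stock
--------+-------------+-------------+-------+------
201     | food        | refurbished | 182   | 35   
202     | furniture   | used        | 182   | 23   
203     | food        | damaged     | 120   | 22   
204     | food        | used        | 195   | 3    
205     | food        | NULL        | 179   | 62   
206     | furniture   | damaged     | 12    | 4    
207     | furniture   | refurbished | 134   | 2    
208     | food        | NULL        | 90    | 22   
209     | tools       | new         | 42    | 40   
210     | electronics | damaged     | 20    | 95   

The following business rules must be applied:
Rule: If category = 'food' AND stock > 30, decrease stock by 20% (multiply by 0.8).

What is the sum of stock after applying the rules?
288.6

Step 1: Find records where category = 'food' AND stock > 30
Step 2: 2 records match, summing to 97
Step 3: After multiplier: 97 × 0.8 = 77.6
Step 4: Unaffected records sum: 211
Step 5: Final sum = 77.6 + 211 = 288.6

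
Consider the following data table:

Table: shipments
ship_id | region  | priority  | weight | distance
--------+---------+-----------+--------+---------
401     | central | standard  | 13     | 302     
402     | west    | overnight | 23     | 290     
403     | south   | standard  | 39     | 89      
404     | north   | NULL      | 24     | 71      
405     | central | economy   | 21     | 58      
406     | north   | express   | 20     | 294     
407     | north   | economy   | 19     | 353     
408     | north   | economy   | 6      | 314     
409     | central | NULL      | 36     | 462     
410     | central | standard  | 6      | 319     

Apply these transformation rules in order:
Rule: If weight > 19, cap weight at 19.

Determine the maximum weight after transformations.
19

Step 1: Original maximum weight = 39
Step 2: Apply cap at 19
Step 3: 6 records had weight > 19 and were capped
Step 4: Maximum after transformation = 19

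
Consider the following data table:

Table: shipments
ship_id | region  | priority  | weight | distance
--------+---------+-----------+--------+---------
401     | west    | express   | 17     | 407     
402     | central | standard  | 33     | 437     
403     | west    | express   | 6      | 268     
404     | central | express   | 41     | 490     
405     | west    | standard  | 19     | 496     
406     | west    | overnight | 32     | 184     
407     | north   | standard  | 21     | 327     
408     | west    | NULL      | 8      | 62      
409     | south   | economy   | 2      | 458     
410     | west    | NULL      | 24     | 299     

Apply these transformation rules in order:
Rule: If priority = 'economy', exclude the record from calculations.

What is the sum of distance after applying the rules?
2970

Step 1: Identify records where priority = 'economy'
Step 2: The excluded records sum to 458
Step 3: Original total distance = 3428
Step 4: Remaining total = 3428 - 458 = 2970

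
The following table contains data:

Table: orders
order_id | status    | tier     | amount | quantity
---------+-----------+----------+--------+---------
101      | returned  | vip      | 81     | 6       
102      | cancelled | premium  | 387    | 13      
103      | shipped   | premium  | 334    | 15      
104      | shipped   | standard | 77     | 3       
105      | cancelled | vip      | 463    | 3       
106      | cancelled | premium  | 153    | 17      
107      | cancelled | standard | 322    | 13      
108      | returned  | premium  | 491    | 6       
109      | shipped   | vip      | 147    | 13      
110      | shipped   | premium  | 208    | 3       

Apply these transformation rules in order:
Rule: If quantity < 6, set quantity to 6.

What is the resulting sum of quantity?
101

Step 1: 3 records have quantity < 6
Step 2: These records originally summed to 9
Step 3: After setting to minimum: 3 × 6 = 18
Step 4: Unaffected records sum: 83
Step 5: Final sum = 18 + 83 = 101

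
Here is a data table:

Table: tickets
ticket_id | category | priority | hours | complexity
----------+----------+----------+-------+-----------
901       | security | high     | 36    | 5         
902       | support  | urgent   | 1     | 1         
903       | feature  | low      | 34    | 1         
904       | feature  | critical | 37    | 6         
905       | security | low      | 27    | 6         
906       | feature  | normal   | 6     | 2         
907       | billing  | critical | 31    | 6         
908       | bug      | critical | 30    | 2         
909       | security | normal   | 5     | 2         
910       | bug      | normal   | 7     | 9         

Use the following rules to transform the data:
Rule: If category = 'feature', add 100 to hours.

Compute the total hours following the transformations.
514

Step 1: Count records where category = 'feature': 3
Step 2: Total bonus added: 3 × 100 = 300
Step 3: Original sum of hours: 214
Step 4: Final sum = 214 + 300 = 514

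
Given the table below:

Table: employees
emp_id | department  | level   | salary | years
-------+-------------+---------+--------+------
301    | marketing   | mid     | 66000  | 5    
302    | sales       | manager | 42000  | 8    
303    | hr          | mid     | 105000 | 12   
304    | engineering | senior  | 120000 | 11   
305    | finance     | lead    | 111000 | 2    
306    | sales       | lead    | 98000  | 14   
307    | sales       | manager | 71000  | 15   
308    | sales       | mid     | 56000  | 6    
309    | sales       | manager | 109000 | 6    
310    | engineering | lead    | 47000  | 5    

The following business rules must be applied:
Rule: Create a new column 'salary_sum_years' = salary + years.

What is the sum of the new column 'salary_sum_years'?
825084

Step 1: For each record, compute salary + years
Example calculations:
  66000 + 5 = 66005
  42000 + 8 = 42008
  105000 + 12 = 105012
  ...
Step 2: Sum all derived values
Step 3: Total = 825084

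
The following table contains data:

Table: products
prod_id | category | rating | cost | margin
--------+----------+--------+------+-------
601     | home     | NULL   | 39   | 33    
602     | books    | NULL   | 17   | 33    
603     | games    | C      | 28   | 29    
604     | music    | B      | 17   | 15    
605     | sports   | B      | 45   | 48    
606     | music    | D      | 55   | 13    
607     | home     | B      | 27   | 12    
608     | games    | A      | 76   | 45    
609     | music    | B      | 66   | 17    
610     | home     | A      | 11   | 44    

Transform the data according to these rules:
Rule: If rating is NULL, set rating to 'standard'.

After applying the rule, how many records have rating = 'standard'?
2

Step 1: Count records where rating IS NULL
Step 2: Found 2 records with NULL rating
Step 3: These records will have rating set to 'standard'
Step 4: Records already having rating = 'standard': 0
Step 5: Answer: 2 + 0 = 2 records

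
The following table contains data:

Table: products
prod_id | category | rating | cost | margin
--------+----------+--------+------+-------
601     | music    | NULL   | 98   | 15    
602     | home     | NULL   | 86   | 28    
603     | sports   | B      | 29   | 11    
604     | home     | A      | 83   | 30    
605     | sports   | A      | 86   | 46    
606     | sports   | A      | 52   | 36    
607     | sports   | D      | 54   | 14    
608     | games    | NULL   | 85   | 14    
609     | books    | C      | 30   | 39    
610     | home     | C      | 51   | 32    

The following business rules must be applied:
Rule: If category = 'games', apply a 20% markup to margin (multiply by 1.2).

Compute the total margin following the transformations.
267.8

Step 1: Records with category = 'games' have total margin = 14
Step 2: Apply multiplier: 14 × 1.2 = 16.8
Step 3: Other records total: 251
Step 4: Final sum = 16.8 + 251 = 267.8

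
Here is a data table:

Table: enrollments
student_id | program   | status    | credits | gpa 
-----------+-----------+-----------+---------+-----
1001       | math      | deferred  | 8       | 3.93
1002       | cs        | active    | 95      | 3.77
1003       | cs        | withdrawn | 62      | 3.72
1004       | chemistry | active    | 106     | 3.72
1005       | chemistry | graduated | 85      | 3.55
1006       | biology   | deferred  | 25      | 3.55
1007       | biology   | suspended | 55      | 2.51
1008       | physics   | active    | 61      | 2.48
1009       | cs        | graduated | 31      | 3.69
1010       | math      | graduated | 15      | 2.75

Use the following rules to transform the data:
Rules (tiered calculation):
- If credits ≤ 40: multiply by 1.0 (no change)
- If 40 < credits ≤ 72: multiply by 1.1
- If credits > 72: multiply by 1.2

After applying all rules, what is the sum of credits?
618.0

Step 1: Tier 1 (credits ≤ 40): 4 records, sum = 79 × 1.0 = 79.0
Step 2: Tier 2 (40 < credits ≤ 72): 3 records, sum = 178 × 1.1 = 195.8
Step 3: Tier 3 (credits > 72): 3 records, sum = 286 × 1.2 = 343.2
Step 4: Final sum = 79.0 + 195.8 + 343.2 = 618.0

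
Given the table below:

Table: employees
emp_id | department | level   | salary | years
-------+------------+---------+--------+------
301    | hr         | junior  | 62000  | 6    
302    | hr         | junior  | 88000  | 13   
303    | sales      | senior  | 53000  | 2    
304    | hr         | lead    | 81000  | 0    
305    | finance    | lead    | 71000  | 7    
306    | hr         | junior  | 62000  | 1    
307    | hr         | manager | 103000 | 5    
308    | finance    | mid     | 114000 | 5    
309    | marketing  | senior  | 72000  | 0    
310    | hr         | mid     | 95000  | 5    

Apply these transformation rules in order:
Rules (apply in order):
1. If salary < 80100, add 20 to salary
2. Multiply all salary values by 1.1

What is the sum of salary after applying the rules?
881210.0

Step 1: Apply Rule 1 - Add 20 to records with salary < 80100
  - 5 records affected: 320000 + (5 × 20) = 320100
  - Unaffected records: 481000
  - Sum after Rule 1: 801100
Step 2: Apply Rule 2 - Multiply all by 1.1
  - 801100 × 1.1 = 881210.0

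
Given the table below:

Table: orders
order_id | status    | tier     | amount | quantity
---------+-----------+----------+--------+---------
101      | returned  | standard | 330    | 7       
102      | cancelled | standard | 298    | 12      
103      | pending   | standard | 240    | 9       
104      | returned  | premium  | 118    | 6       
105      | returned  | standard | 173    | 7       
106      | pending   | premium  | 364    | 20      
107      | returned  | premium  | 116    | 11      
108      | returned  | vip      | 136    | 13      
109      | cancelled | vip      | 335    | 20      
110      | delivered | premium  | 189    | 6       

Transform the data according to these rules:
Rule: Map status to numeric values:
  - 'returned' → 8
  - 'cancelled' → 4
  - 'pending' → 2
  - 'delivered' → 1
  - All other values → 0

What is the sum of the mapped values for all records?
53

Step 1: Apply mapping to each record
Step 2: Count by status:
  'returned': 5 records × 8 = 40
  'cancelled': 2 records × 4 = 8
  'pending': 2 records × 2 = 4
  'delivered': 1 records × 1 = 1
Step 3: Sum all mapped values = 53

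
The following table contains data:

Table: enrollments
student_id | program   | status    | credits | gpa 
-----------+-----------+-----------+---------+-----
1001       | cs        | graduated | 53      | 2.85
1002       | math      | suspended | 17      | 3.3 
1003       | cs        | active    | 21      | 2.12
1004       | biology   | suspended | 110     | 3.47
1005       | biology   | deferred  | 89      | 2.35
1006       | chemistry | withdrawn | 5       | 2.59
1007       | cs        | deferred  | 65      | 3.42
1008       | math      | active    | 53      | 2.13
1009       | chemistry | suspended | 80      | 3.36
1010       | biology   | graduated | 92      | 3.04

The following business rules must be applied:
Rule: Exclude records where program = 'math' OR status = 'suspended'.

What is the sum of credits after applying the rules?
325

Step 1: Find records where program = 'math' OR status = 'suspended'
Step 2: 4 records match, summing to 260
Step 3: Original sum: 585
Step 4: Remaining sum = 585 - 260 = 325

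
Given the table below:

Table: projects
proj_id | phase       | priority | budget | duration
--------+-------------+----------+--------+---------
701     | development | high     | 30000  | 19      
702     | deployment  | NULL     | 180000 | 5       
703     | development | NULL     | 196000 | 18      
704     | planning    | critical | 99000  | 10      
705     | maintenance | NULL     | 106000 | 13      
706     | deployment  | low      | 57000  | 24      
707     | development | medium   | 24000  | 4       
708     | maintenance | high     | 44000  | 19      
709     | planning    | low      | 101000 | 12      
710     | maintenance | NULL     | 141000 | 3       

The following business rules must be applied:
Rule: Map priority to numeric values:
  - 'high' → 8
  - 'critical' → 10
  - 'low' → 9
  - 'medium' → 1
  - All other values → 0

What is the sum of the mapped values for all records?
45

Step 1: Apply mapping to each record
Step 2: Count by status:
  'high': 2 records × 8 = 16
  'critical': 1 records × 10 = 10
  'low': 2 records × 9 = 18
  'medium': 1 records × 1 = 1
Step 3: Sum all mapped values = 45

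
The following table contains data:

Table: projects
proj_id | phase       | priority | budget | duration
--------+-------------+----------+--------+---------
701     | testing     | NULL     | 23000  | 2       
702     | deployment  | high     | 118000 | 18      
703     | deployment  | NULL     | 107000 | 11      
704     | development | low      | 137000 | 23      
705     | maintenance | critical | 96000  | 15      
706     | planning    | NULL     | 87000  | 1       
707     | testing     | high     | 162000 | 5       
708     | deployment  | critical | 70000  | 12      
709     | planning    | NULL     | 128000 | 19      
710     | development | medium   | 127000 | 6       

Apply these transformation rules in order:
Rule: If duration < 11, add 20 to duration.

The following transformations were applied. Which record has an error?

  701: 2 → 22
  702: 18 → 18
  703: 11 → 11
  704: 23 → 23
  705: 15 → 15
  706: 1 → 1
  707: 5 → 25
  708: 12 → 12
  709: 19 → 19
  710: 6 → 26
Record 706 has an error. The correct transformed value should be 21, not 1.

Step 1: Check each record against the rule
Step 2: Record 706 has duration = 1
Step 3: Since 1 < 11, the bonus should have been applied
Step 4: Correct value = 21, but claimed value = 1
Conclusion: Record 706 has the error.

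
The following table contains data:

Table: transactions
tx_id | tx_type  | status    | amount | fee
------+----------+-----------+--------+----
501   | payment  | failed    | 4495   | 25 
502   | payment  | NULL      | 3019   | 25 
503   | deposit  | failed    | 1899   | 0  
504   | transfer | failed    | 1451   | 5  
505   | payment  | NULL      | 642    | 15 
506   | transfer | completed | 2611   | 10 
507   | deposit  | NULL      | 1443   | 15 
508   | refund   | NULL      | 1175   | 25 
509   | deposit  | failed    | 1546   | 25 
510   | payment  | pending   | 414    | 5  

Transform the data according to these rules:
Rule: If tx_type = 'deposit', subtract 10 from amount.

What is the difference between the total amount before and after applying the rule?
30

Step 1: Original sum of amount = 18695
Step 2: 3 records have tx_type = 'deposit'
Step 3: Each affected record changes by -10
Step 4: Total change = 3 × -10 = -30
Step 5: New sum = 18695 + -30 = 18665
Step 6: Difference = |18665 - 18695| = 30
        (Sum decreased by 30)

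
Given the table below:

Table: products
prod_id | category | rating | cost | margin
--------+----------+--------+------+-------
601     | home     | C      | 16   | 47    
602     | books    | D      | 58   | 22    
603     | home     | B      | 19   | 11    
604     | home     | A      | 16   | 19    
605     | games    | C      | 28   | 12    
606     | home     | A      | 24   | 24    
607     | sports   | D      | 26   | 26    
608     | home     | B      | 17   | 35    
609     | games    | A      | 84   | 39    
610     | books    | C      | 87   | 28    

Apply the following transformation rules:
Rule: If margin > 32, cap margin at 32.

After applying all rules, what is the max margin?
32

Step 1: Original maximum margin = 47
Step 2: Apply cap at 32
Step 3: 3 records had margin > 32 and were capped
Step 4: Maximum after transformation = 32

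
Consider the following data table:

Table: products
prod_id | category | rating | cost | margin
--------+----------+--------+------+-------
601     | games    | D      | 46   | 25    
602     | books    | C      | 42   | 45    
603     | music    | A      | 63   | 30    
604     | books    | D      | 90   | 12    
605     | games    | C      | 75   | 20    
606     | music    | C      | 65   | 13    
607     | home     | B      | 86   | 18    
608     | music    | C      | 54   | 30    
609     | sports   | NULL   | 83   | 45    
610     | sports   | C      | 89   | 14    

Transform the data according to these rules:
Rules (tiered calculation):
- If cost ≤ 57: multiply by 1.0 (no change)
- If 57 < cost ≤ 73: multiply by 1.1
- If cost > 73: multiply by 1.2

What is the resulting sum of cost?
790.4

Step 1: Tier 1 (cost ≤ 57): 3 records, sum = 142 × 1.0 = 142.0
Step 2: Tier 2 (57 < cost ≤ 73): 2 records, sum = 128 × 1.1 = 140.8
Step 3: Tier 3 (cost > 73): 5 records, sum = 423 × 1.2 = 507.6
Step 4: Final sum = 142.0 + 140.8 + 507.6 = 790.4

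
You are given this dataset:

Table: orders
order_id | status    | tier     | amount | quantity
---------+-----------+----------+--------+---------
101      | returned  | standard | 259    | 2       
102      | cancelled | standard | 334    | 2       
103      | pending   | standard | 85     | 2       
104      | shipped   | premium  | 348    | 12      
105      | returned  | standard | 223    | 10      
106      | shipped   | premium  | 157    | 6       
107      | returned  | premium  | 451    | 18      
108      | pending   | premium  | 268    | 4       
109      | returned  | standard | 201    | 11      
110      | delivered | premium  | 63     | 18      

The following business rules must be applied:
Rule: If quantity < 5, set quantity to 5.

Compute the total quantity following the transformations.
95

Step 1: 4 records have quantity < 5
Step 2: These records originally summed to 10
Step 3: After setting to minimum: 4 × 5 = 20
Step 4: Unaffected records sum: 75
Step 5: Final sum = 20 + 75 = 95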